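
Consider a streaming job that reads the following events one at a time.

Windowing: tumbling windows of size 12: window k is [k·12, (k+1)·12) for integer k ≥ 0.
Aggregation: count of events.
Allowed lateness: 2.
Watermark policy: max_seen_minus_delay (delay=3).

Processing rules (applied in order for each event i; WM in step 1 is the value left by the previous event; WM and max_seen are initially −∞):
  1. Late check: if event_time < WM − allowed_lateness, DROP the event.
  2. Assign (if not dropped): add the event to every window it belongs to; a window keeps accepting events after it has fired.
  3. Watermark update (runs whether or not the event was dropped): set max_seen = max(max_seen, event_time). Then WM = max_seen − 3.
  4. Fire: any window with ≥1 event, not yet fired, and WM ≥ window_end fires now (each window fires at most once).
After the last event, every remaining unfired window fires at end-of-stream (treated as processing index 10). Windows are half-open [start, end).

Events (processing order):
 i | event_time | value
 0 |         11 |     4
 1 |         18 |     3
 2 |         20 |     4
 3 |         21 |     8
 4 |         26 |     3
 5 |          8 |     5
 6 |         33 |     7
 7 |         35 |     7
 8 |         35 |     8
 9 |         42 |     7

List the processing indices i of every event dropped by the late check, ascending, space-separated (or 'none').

i=0 t=11 v=4: → [0,12); WM=8
i=1 t=18 v=3: → [12,24); WM=15; [0,12) fires=1
i=2 t=20 v=4: → [12,24); WM=17
i=3 t=21 v=8: → [12,24); WM=18
i=4 t=26 v=3: → [24,36); WM=23
i=5 t=8 v=5: DROP (t<23-2); WM=23
i=6 t=33 v=7: → [24,36); WM=30; [12,24) fires=3
i=7 t=35 v=7: → [24,36); WM=32
i=8 t=35 v=8: → [24,36); WM=32
i=9 t=42 v=7: → [36,48); WM=39; [24,36) fires=4

5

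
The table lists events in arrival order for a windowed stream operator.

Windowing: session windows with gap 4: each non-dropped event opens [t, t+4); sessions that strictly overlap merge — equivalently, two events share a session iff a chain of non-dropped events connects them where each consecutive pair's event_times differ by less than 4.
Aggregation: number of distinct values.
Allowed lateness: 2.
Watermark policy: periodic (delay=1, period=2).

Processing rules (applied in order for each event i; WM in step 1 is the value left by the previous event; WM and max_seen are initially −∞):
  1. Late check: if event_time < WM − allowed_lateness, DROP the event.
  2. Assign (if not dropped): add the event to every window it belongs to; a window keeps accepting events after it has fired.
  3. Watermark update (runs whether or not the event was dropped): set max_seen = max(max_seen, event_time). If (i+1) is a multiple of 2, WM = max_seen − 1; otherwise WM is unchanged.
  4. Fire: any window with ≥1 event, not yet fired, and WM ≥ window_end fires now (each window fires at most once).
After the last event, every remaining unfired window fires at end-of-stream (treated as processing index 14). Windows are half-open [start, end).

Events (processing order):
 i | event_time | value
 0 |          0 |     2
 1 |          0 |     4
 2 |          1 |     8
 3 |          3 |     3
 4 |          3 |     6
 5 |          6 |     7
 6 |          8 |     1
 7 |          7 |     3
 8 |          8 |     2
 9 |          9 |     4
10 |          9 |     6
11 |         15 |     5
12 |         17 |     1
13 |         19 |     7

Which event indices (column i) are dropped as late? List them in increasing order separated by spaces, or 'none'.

i=0 t=0 v=2: → [0,4); WM=−∞
i=1 t=0 v=4: → [0,4); WM=-1
i=2 t=1 v=8: → [0,5); WM=-1
i=3 t=3 v=3: → [0,7); WM=2
i=4 t=3 v=6: → [0,7); WM=2
i=5 t=6 v=7: → [0,10); WM=5
i=6 t=8 v=1: → [0,12); WM=5
i=7 t=7 v=3: → [0,12); WM=7
i=8 t=8 v=2: → [0,12); WM=7
i=9 t=9 v=4: → [0,13); WM=8
i=10 t=9 v=6: → [0,13); WM=8
i=11 t=15 v=5: → [15,19); WM=14
i=12 t=17 v=1: → [15,21); WM=14
i=13 t=19 v=7: → [15,23); WM=18

none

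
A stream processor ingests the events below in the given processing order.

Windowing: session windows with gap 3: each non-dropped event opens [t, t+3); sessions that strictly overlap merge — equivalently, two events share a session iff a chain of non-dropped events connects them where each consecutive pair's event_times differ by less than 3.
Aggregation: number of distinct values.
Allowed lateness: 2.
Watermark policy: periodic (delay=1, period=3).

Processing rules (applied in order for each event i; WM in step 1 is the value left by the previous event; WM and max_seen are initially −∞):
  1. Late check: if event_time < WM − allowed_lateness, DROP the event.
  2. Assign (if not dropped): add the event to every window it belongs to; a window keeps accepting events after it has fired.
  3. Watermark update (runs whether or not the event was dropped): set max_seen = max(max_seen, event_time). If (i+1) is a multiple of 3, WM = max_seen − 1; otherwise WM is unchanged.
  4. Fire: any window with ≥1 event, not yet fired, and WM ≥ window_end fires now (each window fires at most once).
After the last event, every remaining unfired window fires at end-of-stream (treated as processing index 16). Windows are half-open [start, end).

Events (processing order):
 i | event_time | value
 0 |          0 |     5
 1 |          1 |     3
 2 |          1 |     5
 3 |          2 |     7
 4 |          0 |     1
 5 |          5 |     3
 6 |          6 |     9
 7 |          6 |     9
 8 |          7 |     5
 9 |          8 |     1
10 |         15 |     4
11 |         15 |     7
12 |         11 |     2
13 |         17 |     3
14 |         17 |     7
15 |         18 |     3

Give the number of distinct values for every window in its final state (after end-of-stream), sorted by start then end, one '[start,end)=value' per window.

i=0 t=0 v=5: → [0,3); WM=−∞
i=1 t=1 v=3: → [0,4); WM=−∞
i=2 t=1 v=5: → [0,4); WM=0
i=3 t=2 v=7: → [0,5); WM=0
i=4 t=0 v=1: → [0,5); WM=0
i=5 t=5 v=3: → [5,8); WM=4
i=6 t=6 v=9: → [5,9); WM=4
i=7 t=6 v=9: → [5,9); WM=4
i=8 t=7 v=5: → [5,10); WM=6
i=9 t=8 v=1: → [5,11); WM=6
i=10 t=15 v=4: → [15,18); WM=6
i=11 t=15 v=7: → [15,18); WM=14
i=12 t=11 v=2: DROP (t<14-2); WM=14
i=13 t=17 v=3: → [15,20); WM=14
i=14 t=17 v=7: → [15,20); WM=16
i=15 t=18 v=3: → [15,21); WM=16

[0,5)=4 [5,11)=4 [15,21)=3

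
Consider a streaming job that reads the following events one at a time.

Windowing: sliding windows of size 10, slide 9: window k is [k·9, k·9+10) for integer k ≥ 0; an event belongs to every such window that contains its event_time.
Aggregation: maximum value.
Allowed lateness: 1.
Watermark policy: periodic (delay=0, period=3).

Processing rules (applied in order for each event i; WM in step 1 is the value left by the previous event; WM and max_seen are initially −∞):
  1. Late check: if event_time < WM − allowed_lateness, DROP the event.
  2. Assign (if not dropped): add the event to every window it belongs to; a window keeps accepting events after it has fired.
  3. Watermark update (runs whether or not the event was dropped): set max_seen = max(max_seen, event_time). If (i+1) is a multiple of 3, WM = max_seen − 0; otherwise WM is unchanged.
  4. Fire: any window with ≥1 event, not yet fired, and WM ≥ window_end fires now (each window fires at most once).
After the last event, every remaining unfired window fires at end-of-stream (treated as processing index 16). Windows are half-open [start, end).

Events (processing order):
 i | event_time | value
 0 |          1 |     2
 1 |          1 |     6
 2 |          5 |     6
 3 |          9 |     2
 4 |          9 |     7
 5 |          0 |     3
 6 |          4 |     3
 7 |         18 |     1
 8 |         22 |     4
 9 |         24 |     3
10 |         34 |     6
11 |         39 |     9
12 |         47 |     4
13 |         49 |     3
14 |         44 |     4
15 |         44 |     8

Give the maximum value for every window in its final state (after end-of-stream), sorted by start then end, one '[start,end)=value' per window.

[0,10)=7 [9,19)=7 [18,28)=4 [27,37)=6 [36,46)=9 [45,55)=4

i=0 t=1 v=2: → [0,10); WM=−∞
i=1 t=1 v=6: → [0,10); WM=−∞
i=2 t=5 v=6: → [0,10); WM=5
i=3 t=9 v=2: → [9,19),[0,10); WM=5
i=4 t=9 v=7: → [9,19),[0,10); WM=5
i=5 t=0 v=3: DROP (t<5-1); WM=9
i=6 t=4 v=3: DROP (t<9-1); WM=9
i=7 t=18 v=1: → [18,28),[9,19); WM=9
i=8 t=22 v=4: → [18,28); WM=22; [0,10) fires=7 [9,19) fires=7
i=9 t=24 v=3: → [18,28); WM=22
i=10 t=34 v=6: → [27,37); WM=22
i=11 t=39 v=9: → [36,46); WM=39; [18,28) fires=4 [27,37) fires=6
i=12 t=47 v=4: → [45,55); WM=39
i=13 t=49 v=3: → [45,55); WM=39
i=14 t=44 v=4: → [36,46); WM=49; [36,46) fires=9
i=15 t=44 v=8: DROP (t<49-1); WM=49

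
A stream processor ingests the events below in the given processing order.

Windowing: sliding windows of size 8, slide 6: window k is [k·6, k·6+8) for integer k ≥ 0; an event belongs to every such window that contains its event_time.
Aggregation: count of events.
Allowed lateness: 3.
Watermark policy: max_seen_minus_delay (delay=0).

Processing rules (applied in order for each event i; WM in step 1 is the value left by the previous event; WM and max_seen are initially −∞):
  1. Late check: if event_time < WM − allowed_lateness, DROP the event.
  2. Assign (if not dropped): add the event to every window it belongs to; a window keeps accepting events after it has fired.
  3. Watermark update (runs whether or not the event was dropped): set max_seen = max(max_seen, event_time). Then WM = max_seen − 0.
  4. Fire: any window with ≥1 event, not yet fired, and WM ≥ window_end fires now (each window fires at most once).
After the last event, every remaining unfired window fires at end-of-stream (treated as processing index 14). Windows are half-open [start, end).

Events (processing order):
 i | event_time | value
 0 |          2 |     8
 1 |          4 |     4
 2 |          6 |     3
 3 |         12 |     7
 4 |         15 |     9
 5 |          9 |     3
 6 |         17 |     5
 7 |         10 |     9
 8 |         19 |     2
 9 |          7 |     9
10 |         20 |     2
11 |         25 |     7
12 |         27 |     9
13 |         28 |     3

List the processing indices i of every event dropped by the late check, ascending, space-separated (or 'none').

i=0 t=2 v=8: → [0,8); WM=2
i=1 t=4 v=4: → [0,8); WM=4
i=2 t=6 v=3: → [6,14),[0,8); WM=6
i=3 t=12 v=7: → [12,20),[6,14); WM=12; [0,8) fires=3
i=4 t=15 v=9: → [12,20); WM=15; [6,14) fires=2
i=5 t=9 v=3: DROP (t<15-3); WM=15
i=6 t=17 v=5: → [12,20); WM=17
i=7 t=10 v=9: DROP (t<17-3); WM=17
i=8 t=19 v=2: → [18,26),[12,20); WM=19
i=9 t=7 v=9: DROP (t<19-3); WM=19
i=10 t=20 v=2: → [18,26); WM=20; [12,20) fires=4
i=11 t=25 v=7: → [24,32),[18,26); WM=25
i=12 t=27 v=9: → [24,32); WM=27; [18,26) fires=3
i=13 t=28 v=3: → [24,32); WM=28

5 7 9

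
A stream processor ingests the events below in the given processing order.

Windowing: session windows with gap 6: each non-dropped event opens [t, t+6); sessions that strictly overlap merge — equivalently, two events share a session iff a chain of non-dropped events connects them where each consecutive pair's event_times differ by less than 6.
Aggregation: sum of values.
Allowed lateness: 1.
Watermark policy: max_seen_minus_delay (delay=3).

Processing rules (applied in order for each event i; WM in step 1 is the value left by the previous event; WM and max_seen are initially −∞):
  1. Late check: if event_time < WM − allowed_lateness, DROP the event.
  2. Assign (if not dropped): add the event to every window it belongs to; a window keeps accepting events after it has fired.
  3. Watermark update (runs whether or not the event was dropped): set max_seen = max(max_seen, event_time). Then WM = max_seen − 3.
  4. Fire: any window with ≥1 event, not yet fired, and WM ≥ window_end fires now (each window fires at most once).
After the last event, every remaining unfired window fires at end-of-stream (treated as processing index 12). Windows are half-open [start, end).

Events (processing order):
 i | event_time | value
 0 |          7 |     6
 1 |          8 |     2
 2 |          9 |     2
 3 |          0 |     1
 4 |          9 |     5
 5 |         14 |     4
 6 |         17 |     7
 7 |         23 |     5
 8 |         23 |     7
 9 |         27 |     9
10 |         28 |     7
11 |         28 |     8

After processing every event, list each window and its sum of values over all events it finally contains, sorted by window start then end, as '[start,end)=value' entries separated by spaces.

i=0 t=7 v=6: → [7,13); WM=4
i=1 t=8 v=2: → [7,14); WM=5
i=2 t=9 v=2: → [7,15); WM=6
i=3 t=0 v=1: DROP (t<6-1); WM=6
i=4 t=9 v=5: → [7,15); WM=6
i=5 t=14 v=4: → [7,20); WM=11
i=6 t=17 v=7: → [7,23); WM=14
i=7 t=23 v=5: → [23,29); WM=20
i=8 t=23 v=7: → [23,29); WM=20
i=9 t=27 v=9: → [23,33); WM=24
i=10 t=28 v=7: → [23,34); WM=25
i=11 t=28 v=8: → [23,34); WM=25

[7,23)=26 [23,34)=36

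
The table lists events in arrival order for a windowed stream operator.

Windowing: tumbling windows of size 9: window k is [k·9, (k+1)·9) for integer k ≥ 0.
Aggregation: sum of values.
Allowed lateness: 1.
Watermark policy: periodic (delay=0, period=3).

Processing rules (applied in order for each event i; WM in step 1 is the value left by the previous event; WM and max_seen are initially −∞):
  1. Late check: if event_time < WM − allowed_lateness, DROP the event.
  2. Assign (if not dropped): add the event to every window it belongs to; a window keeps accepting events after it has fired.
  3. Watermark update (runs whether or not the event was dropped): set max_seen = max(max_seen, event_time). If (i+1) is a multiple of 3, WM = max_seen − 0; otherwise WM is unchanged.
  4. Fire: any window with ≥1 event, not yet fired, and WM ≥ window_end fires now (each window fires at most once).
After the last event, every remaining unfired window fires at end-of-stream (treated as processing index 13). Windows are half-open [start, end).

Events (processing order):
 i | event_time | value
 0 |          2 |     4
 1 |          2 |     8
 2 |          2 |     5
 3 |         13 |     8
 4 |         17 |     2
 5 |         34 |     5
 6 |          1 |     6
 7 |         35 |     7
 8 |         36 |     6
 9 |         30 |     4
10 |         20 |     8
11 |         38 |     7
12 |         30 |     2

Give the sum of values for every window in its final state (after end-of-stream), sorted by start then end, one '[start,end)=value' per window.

[0,9)=17 [9,18)=10 [27,36)=12 [36,45)=13

i=0 t=2 v=4: → [0,9); WM=−∞
i=1 t=2 v=8: → [0,9); WM=−∞
i=2 t=2 v=5: → [0,9); WM=2
i=3 t=13 v=8: → [9,18); WM=2
i=4 t=17 v=2: → [9,18); WM=2
i=5 t=34 v=5: → [27,36); WM=34; [0,9) fires=17 [9,18) fires=10
i=6 t=1 v=6: DROP (t<34-1); WM=34
i=7 t=35 v=7: → [27,36); WM=34
i=8 t=36 v=6: → [36,45); WM=36; [27,36) fires=12
i=9 t=30 v=4: DROP (t<36-1); WM=36
i=10 t=20 v=8: DROP (t<36-1); WM=36
i=11 t=38 v=7: → [36,45); WM=38
i=12 t=30 v=2: DROP (t<38-1); WM=38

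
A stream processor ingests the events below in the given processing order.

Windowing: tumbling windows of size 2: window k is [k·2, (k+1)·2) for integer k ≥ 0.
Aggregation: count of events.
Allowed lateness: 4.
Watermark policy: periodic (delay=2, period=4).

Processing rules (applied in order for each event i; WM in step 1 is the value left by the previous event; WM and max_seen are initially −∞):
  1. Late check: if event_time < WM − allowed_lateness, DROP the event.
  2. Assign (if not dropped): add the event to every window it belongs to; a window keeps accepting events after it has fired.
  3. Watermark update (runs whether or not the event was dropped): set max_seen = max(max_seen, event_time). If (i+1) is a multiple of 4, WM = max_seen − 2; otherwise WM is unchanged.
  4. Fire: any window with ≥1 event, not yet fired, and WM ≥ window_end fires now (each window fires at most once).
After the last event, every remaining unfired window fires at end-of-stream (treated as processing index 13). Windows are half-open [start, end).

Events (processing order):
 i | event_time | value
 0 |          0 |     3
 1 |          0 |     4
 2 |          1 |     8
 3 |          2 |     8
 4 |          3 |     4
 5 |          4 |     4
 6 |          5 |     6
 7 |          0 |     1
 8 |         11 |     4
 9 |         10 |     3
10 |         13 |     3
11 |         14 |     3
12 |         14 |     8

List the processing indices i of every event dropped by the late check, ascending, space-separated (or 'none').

none

i=0 t=0 v=3: → [0,2); WM=−∞
i=1 t=0 v=4: → [0,2); WM=−∞
i=2 t=1 v=8: → [0,2); WM=−∞
i=3 t=2 v=8: → [2,4); WM=0
i=4 t=3 v=4: → [2,4); WM=0
i=5 t=4 v=4: → [4,6); WM=0
i=6 t=5 v=6: → [4,6); WM=0
i=7 t=0 v=1: → [0,2); WM=3; [0,2) fires=4
i=8 t=11 v=4: → [10,12); WM=3
i=9 t=10 v=3: → [10,12); WM=3
i=10 t=13 v=3: → [12,14); WM=3
i=11 t=14 v=3: → [14,16); WM=12; [2,4) fires=2 [4,6) fires=2 [10,12) fires=2
i=12 t=14 v=8: → [14,16); WM=12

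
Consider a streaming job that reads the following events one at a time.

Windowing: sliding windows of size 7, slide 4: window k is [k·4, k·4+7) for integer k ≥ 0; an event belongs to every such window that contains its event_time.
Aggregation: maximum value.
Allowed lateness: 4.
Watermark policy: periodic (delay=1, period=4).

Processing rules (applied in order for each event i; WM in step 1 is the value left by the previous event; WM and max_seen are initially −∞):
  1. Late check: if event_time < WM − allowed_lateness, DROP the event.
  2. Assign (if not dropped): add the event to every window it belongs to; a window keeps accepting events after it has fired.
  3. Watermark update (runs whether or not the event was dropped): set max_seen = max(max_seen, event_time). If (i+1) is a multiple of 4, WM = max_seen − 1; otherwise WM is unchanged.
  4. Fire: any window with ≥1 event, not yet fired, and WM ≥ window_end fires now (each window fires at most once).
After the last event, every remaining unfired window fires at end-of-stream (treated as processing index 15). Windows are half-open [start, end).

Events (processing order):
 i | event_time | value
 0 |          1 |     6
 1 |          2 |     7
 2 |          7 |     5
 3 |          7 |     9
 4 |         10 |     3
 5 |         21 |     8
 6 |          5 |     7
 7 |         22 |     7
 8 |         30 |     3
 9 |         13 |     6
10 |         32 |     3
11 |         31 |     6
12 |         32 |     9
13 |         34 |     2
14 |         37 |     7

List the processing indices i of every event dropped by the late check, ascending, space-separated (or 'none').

i=0 t=1 v=6: → [0,7); WM=−∞
i=1 t=2 v=7: → [0,7); WM=−∞
i=2 t=7 v=5: → [4,11); WM=−∞
i=3 t=7 v=9: → [4,11); WM=6
i=4 t=10 v=3: → [8,15),[4,11); WM=6
i=5 t=21 v=8: → [20,27),[16,23); WM=6
i=6 t=5 v=7: → [4,11),[0,7); WM=6
i=7 t=22 v=7: → [20,27),[16,23); WM=21; [0,7) fires=7 [4,11) fires=9 [8,15) fires=3
i=8 t=30 v=3: → [28,35),[24,31); WM=21
i=9 t=13 v=6: DROP (t<21-4); WM=21
i=10 t=32 v=3: → [32,39),[28,35); WM=21
i=11 t=31 v=6: → [28,35); WM=31; [16,23) fires=8 [20,27) fires=8 [24,31) fires=3
i=12 t=32 v=9: → [32,39),[28,35); WM=31
i=13 t=34 v=2: → [32,39),[28,35); WM=31
i=14 t=37 v=7: → [36,43),[32,39); WM=31

9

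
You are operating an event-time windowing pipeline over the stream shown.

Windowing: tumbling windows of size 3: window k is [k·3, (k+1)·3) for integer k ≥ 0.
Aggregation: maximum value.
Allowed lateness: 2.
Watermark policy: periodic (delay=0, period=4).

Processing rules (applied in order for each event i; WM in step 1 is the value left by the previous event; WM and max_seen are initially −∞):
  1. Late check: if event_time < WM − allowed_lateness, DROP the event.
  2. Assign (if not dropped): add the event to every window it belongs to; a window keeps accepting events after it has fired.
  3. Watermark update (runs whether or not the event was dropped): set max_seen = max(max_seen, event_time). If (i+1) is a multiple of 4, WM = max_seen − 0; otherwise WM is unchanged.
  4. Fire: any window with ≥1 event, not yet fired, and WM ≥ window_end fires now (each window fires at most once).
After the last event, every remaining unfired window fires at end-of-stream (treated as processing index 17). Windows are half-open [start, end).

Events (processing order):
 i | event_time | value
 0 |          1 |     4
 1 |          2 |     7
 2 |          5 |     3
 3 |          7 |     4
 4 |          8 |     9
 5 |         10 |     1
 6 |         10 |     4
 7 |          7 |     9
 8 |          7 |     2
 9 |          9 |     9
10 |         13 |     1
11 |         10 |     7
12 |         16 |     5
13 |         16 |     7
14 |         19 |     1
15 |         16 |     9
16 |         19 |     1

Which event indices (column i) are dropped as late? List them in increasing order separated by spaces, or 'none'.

8

i=0 t=1 v=4: → [0,3); WM=−∞
i=1 t=2 v=7: → [0,3); WM=−∞
i=2 t=5 v=3: → [3,6); WM=−∞
i=3 t=7 v=4: → [6,9); WM=7; [0,3) fires=7 [3,6) fires=3
i=4 t=8 v=9: → [6,9); WM=7
i=5 t=10 v=1: → [9,12); WM=7
i=6 t=10 v=4: → [9,12); WM=7
i=7 t=7 v=9: → [6,9); WM=10; [6,9) fires=9
i=8 t=7 v=2: DROP (t<10-2); WM=10
i=9 t=9 v=9: → [9,12); WM=10
i=10 t=13 v=1: → [12,15); WM=10
i=11 t=10 v=7: → [9,12); WM=13; [9,12) fires=9
i=12 t=16 v=5: → [15,18); WM=13
i=13 t=16 v=7: → [15,18); WM=13
i=14 t=19 v=1: → [18,21); WM=13
i=15 t=16 v=9: → [15,18); WM=19; [12,15) fires=1 [15,18) fires=9
i=16 t=19 v=1: → [18,21); WM=19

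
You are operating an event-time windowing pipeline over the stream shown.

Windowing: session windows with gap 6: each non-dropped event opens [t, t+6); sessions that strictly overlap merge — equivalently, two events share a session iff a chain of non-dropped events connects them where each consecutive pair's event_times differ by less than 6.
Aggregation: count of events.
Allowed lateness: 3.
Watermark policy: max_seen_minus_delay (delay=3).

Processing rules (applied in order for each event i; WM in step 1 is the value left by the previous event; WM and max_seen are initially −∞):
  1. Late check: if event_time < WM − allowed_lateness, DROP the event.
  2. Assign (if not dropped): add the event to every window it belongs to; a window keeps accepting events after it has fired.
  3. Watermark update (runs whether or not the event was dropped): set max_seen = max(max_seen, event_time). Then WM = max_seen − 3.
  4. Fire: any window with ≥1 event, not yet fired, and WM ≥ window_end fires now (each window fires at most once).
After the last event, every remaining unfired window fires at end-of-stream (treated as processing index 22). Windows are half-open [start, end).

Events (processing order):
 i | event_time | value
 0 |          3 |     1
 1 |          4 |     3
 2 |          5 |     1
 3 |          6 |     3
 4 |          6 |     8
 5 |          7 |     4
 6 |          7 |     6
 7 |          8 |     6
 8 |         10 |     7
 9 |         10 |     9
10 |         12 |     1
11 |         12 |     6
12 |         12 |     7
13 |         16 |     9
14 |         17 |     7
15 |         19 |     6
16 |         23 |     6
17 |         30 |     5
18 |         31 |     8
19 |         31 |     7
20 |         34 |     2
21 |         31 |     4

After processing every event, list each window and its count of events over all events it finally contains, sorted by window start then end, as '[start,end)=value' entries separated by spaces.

[3,29)=17 [30,40)=5

i=0 t=3 v=1: → [3,9); WM=0
i=1 t=4 v=3: → [3,10); WM=1
i=2 t=5 v=1: → [3,11); WM=2
i=3 t=6 v=3: → [3,12); WM=3
i=4 t=6 v=8: → [3,12); WM=3
i=5 t=7 v=4: → [3,13); WM=4
i=6 t=7 v=6: → [3,13); WM=4
i=7 t=8 v=6: → [3,14); WM=5
i=8 t=10 v=7: → [3,16); WM=7
i=9 t=10 v=9: → [3,16); WM=7
i=10 t=12 v=1: → [3,18); WM=9
i=11 t=12 v=6: → [3,18); WM=9
i=12 t=12 v=7: → [3,18); WM=9
i=13 t=16 v=9: → [3,22); WM=13
i=14 t=17 v=7: → [3,23); WM=14
i=15 t=19 v=6: → [3,25); WM=16
i=16 t=23 v=6: → [3,29); WM=20
i=17 t=30 v=5: → [30,36); WM=27
i=18 t=31 v=8: → [30,37); WM=28
i=19 t=31 v=7: → [30,37); WM=28
i=20 t=34 v=2: → [30,40); WM=31
i=21 t=31 v=4: → [30,40); WM=31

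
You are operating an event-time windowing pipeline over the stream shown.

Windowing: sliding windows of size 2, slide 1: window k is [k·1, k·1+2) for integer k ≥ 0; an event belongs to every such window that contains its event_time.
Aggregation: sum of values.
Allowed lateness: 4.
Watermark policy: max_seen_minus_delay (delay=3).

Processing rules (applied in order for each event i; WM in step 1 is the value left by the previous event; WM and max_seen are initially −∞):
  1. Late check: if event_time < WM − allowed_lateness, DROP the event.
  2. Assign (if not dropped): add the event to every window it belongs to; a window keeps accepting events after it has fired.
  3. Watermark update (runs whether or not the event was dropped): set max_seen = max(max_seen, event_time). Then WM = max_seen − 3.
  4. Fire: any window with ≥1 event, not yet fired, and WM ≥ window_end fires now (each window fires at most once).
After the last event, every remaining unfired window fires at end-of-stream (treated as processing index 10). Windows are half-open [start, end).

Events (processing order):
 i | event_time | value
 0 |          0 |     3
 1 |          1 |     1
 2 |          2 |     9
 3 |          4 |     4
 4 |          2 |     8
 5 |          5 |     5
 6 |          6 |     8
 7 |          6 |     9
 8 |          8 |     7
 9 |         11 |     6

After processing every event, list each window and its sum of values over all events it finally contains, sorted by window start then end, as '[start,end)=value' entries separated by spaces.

i=0 t=0 v=3: → [0,2); WM=-3
i=1 t=1 v=1: → [1,3),[0,2); WM=-2
i=2 t=2 v=9: → [2,4),[1,3); WM=-1
i=3 t=4 v=4: → [4,6),[3,5); WM=1
i=4 t=2 v=8: → [2,4),[1,3); WM=1
i=5 t=5 v=5: → [5,7),[4,6); WM=2; [0,2) fires=4
i=6 t=6 v=8: → [6,8),[5,7); WM=3; [1,3) fires=18
i=7 t=6 v=9: → [6,8),[5,7); WM=3
i=8 t=8 v=7: → [8,10),[7,9); WM=5; [2,4) fires=17 [3,5) fires=4
i=9 t=11 v=6: → [11,13),[10,12); WM=8; [4,6) fires=9 [5,7) fires=22 [6,8) fires=17

[0,2)=4 [1,3)=18 [2,4)=17 [3,5)=4 [4,6)=9 [5,7)=22 [6,8)=17 [7,9)=7 [8,10)=7 [10,12)=6 [11,13)=6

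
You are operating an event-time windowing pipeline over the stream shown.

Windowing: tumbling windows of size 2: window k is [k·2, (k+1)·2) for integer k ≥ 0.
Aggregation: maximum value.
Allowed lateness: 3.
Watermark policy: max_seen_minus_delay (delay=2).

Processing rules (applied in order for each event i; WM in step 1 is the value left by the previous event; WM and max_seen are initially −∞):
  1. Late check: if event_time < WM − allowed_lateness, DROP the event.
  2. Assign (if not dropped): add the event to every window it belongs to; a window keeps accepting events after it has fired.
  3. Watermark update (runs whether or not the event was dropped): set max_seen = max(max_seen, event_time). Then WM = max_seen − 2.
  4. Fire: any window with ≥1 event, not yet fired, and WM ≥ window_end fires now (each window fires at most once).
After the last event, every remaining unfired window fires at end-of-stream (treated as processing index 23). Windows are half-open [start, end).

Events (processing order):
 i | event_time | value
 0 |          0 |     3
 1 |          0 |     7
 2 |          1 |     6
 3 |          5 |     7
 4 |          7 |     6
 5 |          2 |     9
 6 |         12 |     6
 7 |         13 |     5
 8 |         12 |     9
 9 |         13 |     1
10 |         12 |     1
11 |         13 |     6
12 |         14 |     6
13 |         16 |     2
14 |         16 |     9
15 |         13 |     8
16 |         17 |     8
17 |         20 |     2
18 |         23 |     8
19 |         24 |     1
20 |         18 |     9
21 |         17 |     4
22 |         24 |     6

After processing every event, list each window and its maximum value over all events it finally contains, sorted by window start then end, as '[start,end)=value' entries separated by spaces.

i=0 t=0 v=3: → [0,2); WM=-2
i=1 t=0 v=7: → [0,2); WM=-2
i=2 t=1 v=6: → [0,2); WM=-1
i=3 t=5 v=7: → [4,6); WM=3; [0,2) fires=7
i=4 t=7 v=6: → [6,8); WM=5
i=5 t=2 v=9: → [2,4); WM=5; [2,4) fires=9
i=6 t=12 v=6: → [12,14); WM=10; [4,6) fires=7 [6,8) fires=6
i=7 t=13 v=5: → [12,14); WM=11
i=8 t=12 v=9: → [12,14); WM=11
i=9 t=13 v=1: → [12,14); WM=11
i=10 t=12 v=1: → [12,14); WM=11
i=11 t=13 v=6: → [12,14); WM=11
i=12 t=14 v=6: → [14,16); WM=12
i=13 t=16 v=2: → [16,18); WM=14; [12,14) fires=9
i=14 t=16 v=9: → [16,18); WM=14
i=15 t=13 v=8: → [12,14); WM=14
i=16 t=17 v=8: → [16,18); WM=15
i=17 t=20 v=2: → [20,22); WM=18; [14,16) fires=6 [16,18) fires=9
i=18 t=23 v=8: → [22,24); WM=21
i=19 t=24 v=1: → [24,26); WM=22; [20,22) fires=2
i=20 t=18 v=9: DROP (t<22-3); WM=22
i=21 t=17 v=4: DROP (t<22-3); WM=22
i=22 t=24 v=6: → [24,26); WM=22

[0,2)=7 [2,4)=9 [4,6)=7 [6,8)=6 [12,14)=9 [14,16)=6 [16,18)=9 [20,22)=2 [22,24)=8 [24,26)=6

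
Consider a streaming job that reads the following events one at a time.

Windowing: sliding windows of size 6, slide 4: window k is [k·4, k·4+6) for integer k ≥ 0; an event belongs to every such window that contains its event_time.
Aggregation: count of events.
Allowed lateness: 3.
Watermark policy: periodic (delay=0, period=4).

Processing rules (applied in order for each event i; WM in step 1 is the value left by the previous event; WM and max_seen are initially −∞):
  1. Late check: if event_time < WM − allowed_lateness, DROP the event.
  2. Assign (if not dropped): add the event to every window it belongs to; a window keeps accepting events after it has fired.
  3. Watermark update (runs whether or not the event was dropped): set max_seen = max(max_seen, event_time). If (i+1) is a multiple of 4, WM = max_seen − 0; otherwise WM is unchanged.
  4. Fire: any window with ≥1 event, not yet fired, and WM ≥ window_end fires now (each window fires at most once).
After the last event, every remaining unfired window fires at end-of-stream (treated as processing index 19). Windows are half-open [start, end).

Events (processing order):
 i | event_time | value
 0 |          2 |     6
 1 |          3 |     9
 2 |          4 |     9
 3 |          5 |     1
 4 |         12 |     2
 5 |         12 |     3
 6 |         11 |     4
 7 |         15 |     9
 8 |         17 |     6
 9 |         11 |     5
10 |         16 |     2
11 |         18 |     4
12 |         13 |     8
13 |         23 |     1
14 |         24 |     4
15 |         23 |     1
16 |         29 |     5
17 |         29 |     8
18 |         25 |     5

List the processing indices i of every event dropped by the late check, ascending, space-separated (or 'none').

i=0 t=2 v=6: → [0,6); WM=−∞
i=1 t=3 v=9: → [0,6); WM=−∞
i=2 t=4 v=9: → [4,10),[0,6); WM=−∞
i=3 t=5 v=1: → [4,10),[0,6); WM=5
i=4 t=12 v=2: → [12,18),[8,14); WM=5
i=5 t=12 v=3: → [12,18),[8,14); WM=5
i=6 t=11 v=4: → [8,14); WM=5
i=7 t=15 v=9: → [12,18); WM=15; [0,6) fires=4 [4,10) fires=2 [8,14) fires=3
i=8 t=17 v=6: → [16,22),[12,18); WM=15
i=9 t=11 v=5: DROP (t<15-3); WM=15
i=10 t=16 v=2: → [16,22),[12,18); WM=15
i=11 t=18 v=4: → [16,22); WM=18; [12,18) fires=5
i=12 t=13 v=8: DROP (t<18-3); WM=18
i=13 t=23 v=1: → [20,26); WM=18
i=14 t=24 v=4: → [24,30),[20,26); WM=18
i=15 t=23 v=1: → [20,26); WM=24; [16,22) fires=3
i=16 t=29 v=5: → [28,34),[24,30); WM=24
i=17 t=29 v=8: → [28,34),[24,30); WM=24
i=18 t=25 v=5: → [24,30),[20,26); WM=24

9 12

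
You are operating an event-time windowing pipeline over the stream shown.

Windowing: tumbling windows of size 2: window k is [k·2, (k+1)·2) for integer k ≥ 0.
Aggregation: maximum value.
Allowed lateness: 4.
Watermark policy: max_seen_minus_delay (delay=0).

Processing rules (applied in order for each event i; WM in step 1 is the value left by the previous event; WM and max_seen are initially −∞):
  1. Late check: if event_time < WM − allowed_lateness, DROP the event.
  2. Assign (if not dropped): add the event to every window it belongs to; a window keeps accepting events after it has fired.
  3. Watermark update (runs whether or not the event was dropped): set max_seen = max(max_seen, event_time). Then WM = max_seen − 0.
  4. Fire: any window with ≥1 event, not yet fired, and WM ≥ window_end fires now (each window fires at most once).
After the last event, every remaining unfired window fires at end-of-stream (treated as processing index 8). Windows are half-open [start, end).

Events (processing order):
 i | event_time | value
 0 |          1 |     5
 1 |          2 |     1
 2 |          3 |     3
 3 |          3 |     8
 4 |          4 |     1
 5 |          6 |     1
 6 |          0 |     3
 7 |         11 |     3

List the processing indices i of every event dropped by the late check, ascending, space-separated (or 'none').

i=0 t=1 v=5: → [0,2); WM=1
i=1 t=2 v=1: → [2,4); WM=2; [0,2) fires=5
i=2 t=3 v=3: → [2,4); WM=3
i=3 t=3 v=8: → [2,4); WM=3
i=4 t=4 v=1: → [4,6); WM=4; [2,4) fires=8
i=5 t=6 v=1: → [6,8); WM=6; [4,6) fires=1
i=6 t=0 v=3: DROP (t<6-4); WM=6
i=7 t=11 v=3: → [10,12); WM=11; [6,8) fires=1

6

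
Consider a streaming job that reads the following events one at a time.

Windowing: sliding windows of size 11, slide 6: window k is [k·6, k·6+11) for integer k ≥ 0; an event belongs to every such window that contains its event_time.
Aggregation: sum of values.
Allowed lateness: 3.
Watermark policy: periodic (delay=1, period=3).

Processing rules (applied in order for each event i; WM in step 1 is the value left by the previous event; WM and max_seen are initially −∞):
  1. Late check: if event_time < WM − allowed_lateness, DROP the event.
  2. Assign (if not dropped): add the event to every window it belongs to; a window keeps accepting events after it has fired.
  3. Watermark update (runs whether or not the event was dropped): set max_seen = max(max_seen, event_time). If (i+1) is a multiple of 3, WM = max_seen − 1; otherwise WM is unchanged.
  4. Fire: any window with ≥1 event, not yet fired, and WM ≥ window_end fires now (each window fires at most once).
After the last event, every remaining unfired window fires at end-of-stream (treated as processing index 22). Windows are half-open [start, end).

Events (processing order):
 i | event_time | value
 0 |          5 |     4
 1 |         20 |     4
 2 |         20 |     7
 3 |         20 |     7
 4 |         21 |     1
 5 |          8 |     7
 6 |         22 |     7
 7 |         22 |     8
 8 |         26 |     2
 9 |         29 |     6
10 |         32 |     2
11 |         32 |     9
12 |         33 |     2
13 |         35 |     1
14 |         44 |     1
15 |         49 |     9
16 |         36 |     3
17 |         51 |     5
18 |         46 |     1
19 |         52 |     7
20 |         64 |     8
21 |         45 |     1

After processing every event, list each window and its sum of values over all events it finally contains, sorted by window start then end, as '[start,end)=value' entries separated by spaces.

i=0 t=5 v=4: → [0,11); WM=−∞
i=1 t=20 v=4: → [18,29),[12,23); WM=−∞
i=2 t=20 v=7: → [18,29),[12,23); WM=19; [0,11) fires=4
i=3 t=20 v=7: → [18,29),[12,23); WM=19
i=4 t=21 v=1: → [18,29),[12,23); WM=19
i=5 t=8 v=7: DROP (t<19-3); WM=20
i=6 t=22 v=7: → [18,29),[12,23); WM=20
i=7 t=22 v=8: → [18,29),[12,23); WM=20
i=8 t=26 v=2: → [24,35),[18,29); WM=25; [12,23) fires=34
i=9 t=29 v=6: → [24,35); WM=25
i=10 t=32 v=2: → [30,41),[24,35); WM=25
i=11 t=32 v=9: → [30,41),[24,35); WM=31; [18,29) fires=36
i=12 t=33 v=2: → [30,41),[24,35); WM=31
i=13 t=35 v=1: → [30,41); WM=31
i=14 t=44 v=1: → [42,53),[36,47); WM=43; [24,35) fires=21 [30,41) fires=14
i=15 t=49 v=9: → [48,59),[42,53); WM=43
i=16 t=36 v=3: DROP (t<43-3); WM=43
i=17 t=51 v=5: → [48,59),[42,53); WM=50; [36,47) fires=1
i=18 t=46 v=1: DROP (t<50-3); WM=50
i=19 t=52 v=7: → [48,59),[42,53); WM=50
i=20 t=64 v=8: → [60,71),[54,65); WM=63; [42,53) fires=22 [48,59) fires=21
i=21 t=45 v=1: DROP (t<63-3); WM=63

[0,11)=4 [12,23)=34 [18,29)=36 [24,35)=21 [30,41)=14 [36,47)=1 [42,53)=22 [48,59)=21 [54,65)=8 [60,71)=8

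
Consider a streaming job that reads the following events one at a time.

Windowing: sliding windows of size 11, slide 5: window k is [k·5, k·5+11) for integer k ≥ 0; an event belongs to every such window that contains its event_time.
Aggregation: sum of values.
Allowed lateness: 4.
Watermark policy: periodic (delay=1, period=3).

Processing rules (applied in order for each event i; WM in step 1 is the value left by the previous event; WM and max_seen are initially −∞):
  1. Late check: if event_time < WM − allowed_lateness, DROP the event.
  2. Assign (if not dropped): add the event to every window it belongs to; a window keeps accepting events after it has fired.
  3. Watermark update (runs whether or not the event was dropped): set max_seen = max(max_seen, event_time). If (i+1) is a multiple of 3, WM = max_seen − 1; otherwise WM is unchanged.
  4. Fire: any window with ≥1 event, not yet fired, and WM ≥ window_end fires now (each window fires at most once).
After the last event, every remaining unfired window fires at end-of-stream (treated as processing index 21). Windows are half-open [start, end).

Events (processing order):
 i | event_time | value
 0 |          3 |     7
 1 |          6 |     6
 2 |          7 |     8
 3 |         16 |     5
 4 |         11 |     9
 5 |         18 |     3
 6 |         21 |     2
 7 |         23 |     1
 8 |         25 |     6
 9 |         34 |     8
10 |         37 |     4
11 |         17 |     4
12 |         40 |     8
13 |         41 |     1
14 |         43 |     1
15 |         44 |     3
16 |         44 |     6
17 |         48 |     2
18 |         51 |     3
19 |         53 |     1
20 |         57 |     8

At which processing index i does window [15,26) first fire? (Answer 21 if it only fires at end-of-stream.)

11

i=0 t=3 v=7: → [0,11); WM=−∞
i=1 t=6 v=6: → [5,16),[0,11); WM=−∞
i=2 t=7 v=8: → [5,16),[0,11); WM=6
i=3 t=16 v=5: → [15,26),[10,21); WM=6
i=4 t=11 v=9: → [10,21),[5,16); WM=6
i=5 t=18 v=3: → [15,26),[10,21); WM=17; [0,11) fires=21 [5,16) fires=23
i=6 t=21 v=2: → [20,31),[15,26); WM=17
i=7 t=23 v=1: → [20,31),[15,26); WM=17
i=8 t=25 v=6: → [25,36),[20,31),[15,26); WM=24; [10,21) fires=17
i=9 t=34 v=8: → [30,41),[25,36); WM=24
i=10 t=37 v=4: → [35,46),[30,41); WM=24
i=11 t=17 v=4: DROP (t<24-4); WM=36; [15,26) fires=17 [20,31) fires=9 [25,36) fires=14
i=12 t=40 v=8: → [40,51),[35,46),[30,41); WM=36
i=13 t=41 v=1: → [40,51),[35,46); WM=36
i=14 t=43 v=1: → [40,51),[35,46); WM=42; [30,41) fires=20
i=15 t=44 v=3: → [40,51),[35,46); WM=42
i=16 t=44 v=6: → [40,51),[35,46); WM=42
i=17 t=48 v=2: → [45,56),[40,51); WM=47; [35,46) fires=23
i=18 t=51 v=3: → [50,61),[45,56); WM=47
i=19 t=53 v=1: → [50,61),[45,56); WM=47
i=20 t=57 v=8: → [55,66),[50,61); WM=56; [40,51) fires=21 [45,56) fires=6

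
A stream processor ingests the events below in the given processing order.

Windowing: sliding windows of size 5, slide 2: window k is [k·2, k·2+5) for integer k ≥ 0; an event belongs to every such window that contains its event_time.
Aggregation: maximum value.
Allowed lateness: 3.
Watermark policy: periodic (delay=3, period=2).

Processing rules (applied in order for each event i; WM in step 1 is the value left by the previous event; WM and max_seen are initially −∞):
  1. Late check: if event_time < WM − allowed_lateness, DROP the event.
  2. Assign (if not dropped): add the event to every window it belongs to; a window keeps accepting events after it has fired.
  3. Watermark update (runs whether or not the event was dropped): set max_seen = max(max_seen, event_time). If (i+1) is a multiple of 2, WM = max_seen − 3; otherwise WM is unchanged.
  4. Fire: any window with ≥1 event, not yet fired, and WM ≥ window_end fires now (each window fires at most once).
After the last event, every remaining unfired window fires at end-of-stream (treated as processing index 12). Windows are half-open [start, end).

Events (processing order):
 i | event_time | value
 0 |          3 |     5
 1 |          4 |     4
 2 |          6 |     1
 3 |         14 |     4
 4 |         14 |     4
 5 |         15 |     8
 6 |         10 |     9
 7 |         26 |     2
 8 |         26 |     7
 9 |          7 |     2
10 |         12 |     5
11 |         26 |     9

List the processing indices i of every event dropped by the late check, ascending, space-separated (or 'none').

i=0 t=3 v=5: → [2,7),[0,5); WM=−∞
i=1 t=4 v=4: → [4,9),[2,7),[0,5); WM=1
i=2 t=6 v=1: → [6,11),[4,9),[2,7); WM=1
i=3 t=14 v=4: → [14,19),[12,17),[10,15); WM=11; [0,5) fires=5 [2,7) fires=5 [4,9) fires=4 [6,11) fires=1
i=4 t=14 v=4: → [14,19),[12,17),[10,15); WM=11
i=5 t=15 v=8: → [14,19),[12,17); WM=12
i=6 t=10 v=9: → [10,15),[8,13),[6,11); WM=12
i=7 t=26 v=2: → [26,31),[24,29),[22,27); WM=23; [8,13) fires=9 [10,15) fires=9 [12,17) fires=8 [14,19) fires=8
i=8 t=26 v=7: → [26,31),[24,29),[22,27); WM=23
i=9 t=7 v=2: DROP (t<23-3); WM=23
i=10 t=12 v=5: DROP (t<23-3); WM=23
i=11 t=26 v=9: → [26,31),[24,29),[22,27); WM=23

9 10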